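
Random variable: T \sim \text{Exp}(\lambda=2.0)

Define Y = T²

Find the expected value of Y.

E[T²] = Var(T) + (E[T])² = 0.25 + 0.25 = 0.5

0.5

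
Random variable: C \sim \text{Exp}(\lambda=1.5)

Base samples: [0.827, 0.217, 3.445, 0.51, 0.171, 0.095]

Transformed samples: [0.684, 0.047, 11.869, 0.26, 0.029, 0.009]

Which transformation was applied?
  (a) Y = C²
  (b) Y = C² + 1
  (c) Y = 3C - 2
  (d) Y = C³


Checking option (a) Y = C²:
  C = 0.827 -> Y = 0.684 ✓
  C = 0.217 -> Y = 0.047 ✓
  C = 3.445 -> Y = 11.869 ✓
All samples match this transformation.

(a) C²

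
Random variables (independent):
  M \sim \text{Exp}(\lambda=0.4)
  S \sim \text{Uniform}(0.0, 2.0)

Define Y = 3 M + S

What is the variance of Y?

For independent RVs: Var(aX + bY) = a²Var(X) + b²Var(Y)
Var(M) = 6.25
Var(S) = 0.33333333
Var(Y) = 3²*6.25 + 1²*0.33333333
= 9*6.25 + 1*0.33333333 = 56.583333

56.583333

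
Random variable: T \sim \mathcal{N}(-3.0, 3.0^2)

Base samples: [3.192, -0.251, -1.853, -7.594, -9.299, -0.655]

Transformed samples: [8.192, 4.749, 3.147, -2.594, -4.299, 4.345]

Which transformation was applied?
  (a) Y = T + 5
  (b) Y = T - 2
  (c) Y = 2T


Checking option (a) Y = T + 5:
  T = 3.192 -> Y = 8.192 ✓
  T = -0.251 -> Y = 4.749 ✓
  T = -1.853 -> Y = 3.147 ✓
All samples match this transformation.

(a) T + 5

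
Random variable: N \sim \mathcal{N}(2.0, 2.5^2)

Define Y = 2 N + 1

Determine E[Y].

For Y = 2N + 1:
E[Y] = 2 * E[N] + 1
E[N] = 2.0 = 2
E[Y] = 2 * 2 + 1 = 5

5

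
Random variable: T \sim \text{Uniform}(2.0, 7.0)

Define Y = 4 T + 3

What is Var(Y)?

For Y = aT + b: Var(Y) = a² * Var(T)
Var(T) = (7 - 2)^2/12 = 2.0833333
Var(Y) = 4² * 2.0833333 = 16 * 2.0833333 = 33.333333

33.333333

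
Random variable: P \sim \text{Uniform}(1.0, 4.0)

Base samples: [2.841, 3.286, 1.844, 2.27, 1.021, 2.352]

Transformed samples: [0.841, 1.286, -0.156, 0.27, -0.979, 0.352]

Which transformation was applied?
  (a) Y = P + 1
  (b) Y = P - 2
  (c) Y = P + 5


Checking option (b) Y = P - 2:
  P = 2.841 -> Y = 0.841 ✓
  P = 3.286 -> Y = 1.286 ✓
  P = 1.844 -> Y = -0.156 ✓
All samples match this transformation.

(b) P - 2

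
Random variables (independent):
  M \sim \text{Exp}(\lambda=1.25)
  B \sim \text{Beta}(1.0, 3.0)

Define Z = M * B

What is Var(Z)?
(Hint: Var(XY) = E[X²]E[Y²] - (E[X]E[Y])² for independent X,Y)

Var(XY) = E[X²]E[Y²] - (E[X]E[Y])²
E[M] = 0.8, Var(M) = 0.64
E[B] = 0.25, Var(B) = 0.0375
E[M²] = 0.64 + 0.8² = 1.28
E[B²] = 0.0375 + 0.25² = 0.1
Var(Z) = 1.28*0.1 - (0.8*0.25)²
= 0.128 - 0.04 = 0.088

0.088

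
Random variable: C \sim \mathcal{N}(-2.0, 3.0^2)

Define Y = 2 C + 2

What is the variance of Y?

For Y = aC + b: Var(Y) = a² * Var(C)
Var(C) = 3.0^2 = 9
Var(Y) = 2² * 9 = 4 * 9 = 36

36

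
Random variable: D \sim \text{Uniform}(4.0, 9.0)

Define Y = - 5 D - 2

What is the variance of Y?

For Y = aD + b: Var(Y) = a² * Var(D)
Var(D) = (9 - 4)^2/12 = 2.0833333
Var(Y) = (-5)² * 2.0833333 = 25 * 2.0833333 = 52.083333

52.083333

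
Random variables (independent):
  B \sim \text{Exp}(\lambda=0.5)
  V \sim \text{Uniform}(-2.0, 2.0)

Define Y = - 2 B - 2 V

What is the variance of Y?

For independent RVs: Var(aX + bY) = a²Var(X) + b²Var(Y)
Var(B) = 4
Var(V) = 1.3333333
Var(Y) = (-2)²*4 + (-2)²*1.3333333
= 4*4 + 4*1.3333333 = 21.333333

21.333333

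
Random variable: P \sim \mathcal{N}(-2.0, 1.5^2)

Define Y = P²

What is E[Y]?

Using E[X²] = Var(X) + (E[X])²:
E[P] = -2
Var(P) = 1.5^2 = 2.25
E[P²] = 2.25 + (-2)² = 2.25 + 4 = 6.25

6.25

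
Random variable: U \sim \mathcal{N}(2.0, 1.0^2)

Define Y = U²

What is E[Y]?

Using E[X²] = Var(X) + (E[X])²:
E[U] = 2
Var(U) = 1.0^2 = 1
E[U²] = 1 + 2² = 1 + 4 = 5

5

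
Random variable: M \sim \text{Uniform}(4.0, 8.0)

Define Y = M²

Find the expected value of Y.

E[M²] = Var(M) + (E[M])² = 1.3333333 + 36 = 37.333333

37.333333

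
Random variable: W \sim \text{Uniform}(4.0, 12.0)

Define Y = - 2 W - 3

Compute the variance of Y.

For Y = aW + b: Var(Y) = a² * Var(W)
Var(W) = (12 - 4)^2/12 = 5.3333333
Var(Y) = (-2)² * 5.3333333 = 4 * 5.3333333 = 21.333333

21.333333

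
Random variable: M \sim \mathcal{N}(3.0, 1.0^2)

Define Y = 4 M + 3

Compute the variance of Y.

For Y = aM + b: Var(Y) = a² * Var(M)
Var(M) = 1.0^2 = 1
Var(Y) = 4² * 1 = 16 * 1 = 16

16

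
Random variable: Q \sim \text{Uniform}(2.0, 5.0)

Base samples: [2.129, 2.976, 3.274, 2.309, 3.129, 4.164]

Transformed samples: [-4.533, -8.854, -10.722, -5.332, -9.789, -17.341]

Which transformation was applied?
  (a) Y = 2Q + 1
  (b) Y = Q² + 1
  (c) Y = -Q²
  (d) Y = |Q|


Checking option (c) Y = -Q²:
  Q = 2.129 -> Y = -4.533 ✓
  Q = 2.976 -> Y = -8.854 ✓
  Q = 3.274 -> Y = -10.722 ✓
All samples match this transformation.

(c) -Q²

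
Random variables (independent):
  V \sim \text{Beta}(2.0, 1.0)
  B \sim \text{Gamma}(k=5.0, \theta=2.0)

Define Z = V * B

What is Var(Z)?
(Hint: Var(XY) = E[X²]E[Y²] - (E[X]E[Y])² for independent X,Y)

Var(XY) = E[X²]E[Y²] - (E[X]E[Y])²
E[V] = 0.66666667, Var(V) = 0.055555556
E[B] = 10, Var(B) = 20
E[V²] = 0.055555556 + 0.66666667² = 0.5
E[B²] = 20 + 10² = 120
Var(Z) = 0.5*120 - (0.66666667*10)²
= 60 - 44.444444 = 15.555556

15.555556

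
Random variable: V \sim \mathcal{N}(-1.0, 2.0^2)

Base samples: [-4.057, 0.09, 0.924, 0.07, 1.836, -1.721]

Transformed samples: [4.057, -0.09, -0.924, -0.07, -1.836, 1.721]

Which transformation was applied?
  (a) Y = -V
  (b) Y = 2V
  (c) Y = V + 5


Checking option (a) Y = -V:
  V = -4.057 -> Y = 4.057 ✓
  V = 0.09 -> Y = -0.09 ✓
  V = 0.924 -> Y = -0.924 ✓
All samples match this transformation.

(a) -V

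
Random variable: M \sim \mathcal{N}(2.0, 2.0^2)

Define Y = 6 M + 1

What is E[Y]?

For Y = 6M + 1:
E[Y] = 6 * E[M] + 1
E[M] = 2.0 = 2
E[Y] = 6 * 2 + 1 = 13

13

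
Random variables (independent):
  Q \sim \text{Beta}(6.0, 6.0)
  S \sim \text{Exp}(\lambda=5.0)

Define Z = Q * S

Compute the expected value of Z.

For independent RVs: E[XY] = E[X]*E[Y]
E[Q] = 0.5
E[S] = 0.2
E[Z] = 0.5 * 0.2 = 0.1

0.1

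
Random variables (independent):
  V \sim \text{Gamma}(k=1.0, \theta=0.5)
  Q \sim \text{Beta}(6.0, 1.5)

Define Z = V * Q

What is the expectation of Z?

For independent RVs: E[XY] = E[X]*E[Y]
E[V] = 0.5
E[Q] = 0.8
E[Z] = 0.5 * 0.8 = 0.4

0.4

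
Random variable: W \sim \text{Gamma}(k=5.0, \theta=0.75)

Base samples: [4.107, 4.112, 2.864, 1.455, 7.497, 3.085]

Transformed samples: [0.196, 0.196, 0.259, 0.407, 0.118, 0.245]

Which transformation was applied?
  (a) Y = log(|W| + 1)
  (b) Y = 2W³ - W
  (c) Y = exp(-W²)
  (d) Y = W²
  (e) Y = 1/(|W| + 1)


Checking option (e) Y = 1/(|W| + 1):
  W = 4.107 -> Y = 0.196 ✓
  W = 4.112 -> Y = 0.196 ✓
  W = 2.864 -> Y = 0.259 ✓
All samples match this transformation.

(e) 1/(|W| + 1)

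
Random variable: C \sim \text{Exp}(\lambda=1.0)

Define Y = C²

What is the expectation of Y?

E[C²] = Var(C) + (E[C])² = 1 + 1 = 2

2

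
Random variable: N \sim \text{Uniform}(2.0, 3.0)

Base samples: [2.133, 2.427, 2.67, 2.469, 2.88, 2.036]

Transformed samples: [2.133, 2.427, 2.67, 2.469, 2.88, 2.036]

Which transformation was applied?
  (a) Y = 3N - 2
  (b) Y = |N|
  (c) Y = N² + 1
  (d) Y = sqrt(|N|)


Checking option (b) Y = |N|:
  N = 2.133 -> Y = 2.133 ✓
  N = 2.427 -> Y = 2.427 ✓
  N = 2.67 -> Y = 2.67 ✓
All samples match this transformation.

(b) |N|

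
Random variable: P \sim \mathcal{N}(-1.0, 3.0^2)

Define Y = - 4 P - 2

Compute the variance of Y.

For Y = aP + b: Var(Y) = a² * Var(P)
Var(P) = 3.0^2 = 9
Var(Y) = (-4)² * 9 = 16 * 9 = 144

144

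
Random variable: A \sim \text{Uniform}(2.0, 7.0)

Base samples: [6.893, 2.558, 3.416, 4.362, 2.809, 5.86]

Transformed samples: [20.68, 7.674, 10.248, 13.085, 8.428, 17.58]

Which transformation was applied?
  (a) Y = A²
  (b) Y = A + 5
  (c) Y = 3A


Checking option (c) Y = 3A:
  A = 6.893 -> Y = 20.68 ✓
  A = 2.558 -> Y = 7.674 ✓
  A = 3.416 -> Y = 10.248 ✓
All samples match this transformation.

(c) 3A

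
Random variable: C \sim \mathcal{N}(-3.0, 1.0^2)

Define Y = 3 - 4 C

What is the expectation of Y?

For Y = -4C + 3:
E[Y] = -4 * E[C] + 3
E[C] = -3.0 = -3
E[Y] = -4 * (-3) + 3 = 15

15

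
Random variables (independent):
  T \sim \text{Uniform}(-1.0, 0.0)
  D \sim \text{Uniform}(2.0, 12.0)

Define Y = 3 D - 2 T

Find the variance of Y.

For independent RVs: Var(aX + bY) = a²Var(X) + b²Var(Y)
Var(T) = 0.083333333
Var(D) = 8.3333333
Var(Y) = (-2)²*0.083333333 + 3²*8.3333333
= 4*0.083333333 + 9*8.3333333 = 75.333333

75.333333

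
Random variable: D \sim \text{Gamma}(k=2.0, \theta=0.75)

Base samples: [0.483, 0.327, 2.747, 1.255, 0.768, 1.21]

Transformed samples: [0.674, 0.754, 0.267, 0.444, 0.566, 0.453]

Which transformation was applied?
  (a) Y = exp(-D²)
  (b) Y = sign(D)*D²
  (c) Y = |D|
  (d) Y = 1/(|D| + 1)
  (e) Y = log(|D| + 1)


Checking option (d) Y = 1/(|D| + 1):
  D = 0.483 -> Y = 0.674 ✓
  D = 0.327 -> Y = 0.754 ✓
  D = 2.747 -> Y = 0.267 ✓
All samples match this transformation.

(d) 1/(|D| + 1)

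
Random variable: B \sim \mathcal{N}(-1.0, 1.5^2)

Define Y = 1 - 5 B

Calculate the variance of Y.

For Y = aB + b: Var(Y) = a² * Var(B)
Var(B) = 1.5^2 = 2.25
Var(Y) = (-5)² * 2.25 = 25 * 2.25 = 56.25

56.25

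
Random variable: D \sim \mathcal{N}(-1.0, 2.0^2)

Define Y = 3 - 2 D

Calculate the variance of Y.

For Y = aD + b: Var(Y) = a² * Var(D)
Var(D) = 2.0^2 = 4
Var(Y) = (-2)² * 4 = 4 * 4 = 16

16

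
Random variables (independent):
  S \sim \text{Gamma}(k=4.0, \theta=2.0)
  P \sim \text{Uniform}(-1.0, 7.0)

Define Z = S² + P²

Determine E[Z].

E[Z] = E[S²] + E[P²]
E[S²] = Var(S) + E[S]² = 16 + 64 = 80
E[P²] = Var(P) + E[P]² = 5.3333333 + 9 = 14.333333
E[Z] = 80 + 14.333333 = 94.333333

94.333333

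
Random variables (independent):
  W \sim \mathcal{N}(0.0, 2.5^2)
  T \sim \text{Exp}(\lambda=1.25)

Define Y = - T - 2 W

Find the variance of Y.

For independent RVs: Var(aX + bY) = a²Var(X) + b²Var(Y)
Var(W) = 6.25
Var(T) = 0.64
Var(Y) = (-2)²*6.25 + (-1)²*0.64
= 4*6.25 + 1*0.64 = 25.64

25.64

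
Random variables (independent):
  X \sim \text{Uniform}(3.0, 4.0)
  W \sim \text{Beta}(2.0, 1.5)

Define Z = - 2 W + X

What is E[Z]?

E[Z] = 1*E[X] - 2*E[W]
E[X] = 3.5
E[W] = 0.57142857
E[Z] = 1*3.5 - 2*0.57142857 = 2.3571429

2.3571429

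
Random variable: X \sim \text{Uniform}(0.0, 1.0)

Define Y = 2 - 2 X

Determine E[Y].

For Y = -2X + 2:
E[Y] = -2 * E[X] + 2
E[X] = (0 + 1)/2 = 0.5
E[Y] = -2 * 0.5 + 2 = 1

1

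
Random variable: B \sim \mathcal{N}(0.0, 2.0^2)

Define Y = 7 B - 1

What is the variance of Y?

For Y = aB + b: Var(Y) = a² * Var(B)
Var(B) = 2.0^2 = 4
Var(Y) = 7² * 4 = 49 * 4 = 196

196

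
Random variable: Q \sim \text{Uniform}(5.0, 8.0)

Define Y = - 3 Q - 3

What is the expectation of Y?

For Y = -3Q - 3:
E[Y] = -3 * E[Q] - 3
E[Q] = (5 + 8)/2 = 6.5
E[Y] = -3 * 6.5 - 3 = -22.5

-22.5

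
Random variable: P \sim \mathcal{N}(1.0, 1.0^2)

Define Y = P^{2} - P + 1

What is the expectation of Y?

E[Y] = 1*E[P²] - 1*E[P] + 1
E[P] = 1
E[P²] = Var(P) + (E[P])² = 1 + 1 = 2
E[Y] = 1*2 - 1*1 + 1 = 2

2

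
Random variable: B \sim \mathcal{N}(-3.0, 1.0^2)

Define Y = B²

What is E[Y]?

Using E[X²] = Var(X) + (E[X])²:
E[B] = -3
Var(B) = 1.0^2 = 1
E[B²] = 1 + (-3)² = 1 + 9 = 10

10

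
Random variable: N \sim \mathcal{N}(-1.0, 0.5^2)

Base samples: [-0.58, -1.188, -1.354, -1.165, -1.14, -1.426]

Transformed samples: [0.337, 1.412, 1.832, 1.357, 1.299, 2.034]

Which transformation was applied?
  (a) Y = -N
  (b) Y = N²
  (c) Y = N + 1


Checking option (b) Y = N²:
  N = -0.58 -> Y = 0.337 ✓
  N = -1.188 -> Y = 1.412 ✓
  N = -1.354 -> Y = 1.832 ✓
All samples match this transformation.

(b) N²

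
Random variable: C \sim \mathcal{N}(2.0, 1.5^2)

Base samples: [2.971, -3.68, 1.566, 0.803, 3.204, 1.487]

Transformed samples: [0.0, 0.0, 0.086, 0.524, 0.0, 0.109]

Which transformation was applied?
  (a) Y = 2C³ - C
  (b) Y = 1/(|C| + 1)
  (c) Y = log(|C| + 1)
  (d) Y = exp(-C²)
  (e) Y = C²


Checking option (d) Y = exp(-C²):
  C = 2.971 -> Y = 0.0 ✓
  C = -3.68 -> Y = 0.0 ✓
  C = 1.566 -> Y = 0.086 ✓
All samples match this transformation.

(d) exp(-C²)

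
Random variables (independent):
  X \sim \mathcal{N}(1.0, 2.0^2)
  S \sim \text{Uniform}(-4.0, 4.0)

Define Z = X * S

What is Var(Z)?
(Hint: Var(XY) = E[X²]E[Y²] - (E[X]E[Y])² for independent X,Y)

Var(XY) = E[X²]E[Y²] - (E[X]E[Y])²
E[X] = 1, Var(X) = 4
E[S] = 0, Var(S) = 5.3333333
E[X²] = 4 + 1² = 5
E[S²] = 5.3333333 + 0² = 5.3333333
Var(Z) = 5*5.3333333 - (1*0)²
= 26.666667 - 0 = 26.666667

26.666667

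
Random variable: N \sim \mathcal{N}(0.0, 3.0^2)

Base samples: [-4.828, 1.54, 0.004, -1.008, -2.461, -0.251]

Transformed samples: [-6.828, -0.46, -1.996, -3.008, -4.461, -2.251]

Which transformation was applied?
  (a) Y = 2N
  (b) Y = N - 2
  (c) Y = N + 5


Checking option (b) Y = N - 2:
  N = -4.828 -> Y = -6.828 ✓
  N = 1.54 -> Y = -0.46 ✓
  N = 0.004 -> Y = -1.996 ✓
All samples match this transformation.

(b) N - 2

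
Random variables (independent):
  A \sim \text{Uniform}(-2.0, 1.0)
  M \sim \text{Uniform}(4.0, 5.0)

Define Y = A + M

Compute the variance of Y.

For independent RVs: Var(aX + bY) = a²Var(X) + b²Var(Y)
Var(A) = 0.75
Var(M) = 0.083333333
Var(Y) = 1²*0.75 + 1²*0.083333333
= 1*0.75 + 1*0.083333333 = 0.83333333

0.83333333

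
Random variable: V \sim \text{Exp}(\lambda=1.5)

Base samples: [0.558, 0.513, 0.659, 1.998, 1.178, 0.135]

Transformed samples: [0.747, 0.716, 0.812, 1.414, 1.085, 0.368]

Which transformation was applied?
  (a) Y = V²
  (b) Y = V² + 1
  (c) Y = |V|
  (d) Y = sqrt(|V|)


Checking option (d) Y = sqrt(|V|):
  V = 0.558 -> Y = 0.747 ✓
  V = 0.513 -> Y = 0.716 ✓
  V = 0.659 -> Y = 0.812 ✓
All samples match this transformation.

(d) sqrt(|V|)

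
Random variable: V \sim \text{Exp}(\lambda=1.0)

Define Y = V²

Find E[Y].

Using E[X²] = Var(X) + (E[X])²:
E[V] = 1
Var(V) = 1/1.0^2 = 1
E[V²] = 1 + 1² = 1 + 1 = 2

2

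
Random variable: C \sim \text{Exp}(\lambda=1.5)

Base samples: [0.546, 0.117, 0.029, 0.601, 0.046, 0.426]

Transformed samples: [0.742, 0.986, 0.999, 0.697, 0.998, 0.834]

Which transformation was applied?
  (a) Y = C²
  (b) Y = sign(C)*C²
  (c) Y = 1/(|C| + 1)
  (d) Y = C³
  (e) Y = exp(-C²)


Checking option (e) Y = exp(-C²):
  C = 0.546 -> Y = 0.742 ✓
  C = 0.117 -> Y = 0.986 ✓
  C = 0.029 -> Y = 0.999 ✓
All samples match this transformation.

(e) exp(-C²)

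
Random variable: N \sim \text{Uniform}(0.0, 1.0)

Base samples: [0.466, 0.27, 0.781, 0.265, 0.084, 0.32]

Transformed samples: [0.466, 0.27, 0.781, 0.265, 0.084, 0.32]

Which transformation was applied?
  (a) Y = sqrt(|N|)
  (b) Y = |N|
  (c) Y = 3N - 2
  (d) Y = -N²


Checking option (b) Y = |N|:
  N = 0.466 -> Y = 0.466 ✓
  N = 0.27 -> Y = 0.27 ✓
  N = 0.781 -> Y = 0.781 ✓
All samples match this transformation.

(b) |N|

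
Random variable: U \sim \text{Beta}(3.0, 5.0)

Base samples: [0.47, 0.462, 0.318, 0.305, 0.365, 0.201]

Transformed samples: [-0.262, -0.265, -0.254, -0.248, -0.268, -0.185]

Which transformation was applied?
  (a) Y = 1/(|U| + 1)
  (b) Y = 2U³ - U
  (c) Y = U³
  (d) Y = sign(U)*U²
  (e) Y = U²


Checking option (b) Y = 2U³ - U:
  U = 0.47 -> Y = -0.262 ✓
  U = 0.462 -> Y = -0.265 ✓
  U = 0.318 -> Y = -0.254 ✓
All samples match this transformation.

(b) 2U³ - U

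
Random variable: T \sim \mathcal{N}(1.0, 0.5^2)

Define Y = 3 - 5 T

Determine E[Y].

For Y = -5T + 3:
E[Y] = -5 * E[T] + 3
E[T] = 1.0 = 1
E[Y] = -5 * 1 + 3 = -2

-2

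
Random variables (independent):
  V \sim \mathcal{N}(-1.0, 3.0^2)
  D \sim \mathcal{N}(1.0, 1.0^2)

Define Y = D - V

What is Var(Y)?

For independent RVs: Var(aX + bY) = a²Var(X) + b²Var(Y)
Var(V) = 9
Var(D) = 1
Var(Y) = (-1)²*9 + 1²*1
= 1*9 + 1*1 = 10

10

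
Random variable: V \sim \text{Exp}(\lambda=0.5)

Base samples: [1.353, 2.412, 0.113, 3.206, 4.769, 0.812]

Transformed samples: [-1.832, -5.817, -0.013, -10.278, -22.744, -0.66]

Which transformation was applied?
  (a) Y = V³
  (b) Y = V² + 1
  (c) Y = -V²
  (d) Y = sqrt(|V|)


Checking option (c) Y = -V²:
  V = 1.353 -> Y = -1.832 ✓
  V = 2.412 -> Y = -5.817 ✓
  V = 0.113 -> Y = -0.013 ✓
All samples match this transformation.

(c) -V²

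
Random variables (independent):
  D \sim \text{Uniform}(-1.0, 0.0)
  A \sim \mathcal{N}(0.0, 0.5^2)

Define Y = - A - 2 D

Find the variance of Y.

For independent RVs: Var(aX + bY) = a²Var(X) + b²Var(Y)
Var(D) = 0.083333333
Var(A) = 0.25
Var(Y) = (-2)²*0.083333333 + (-1)²*0.25
= 4*0.083333333 + 1*0.25 = 0.58333333

0.58333333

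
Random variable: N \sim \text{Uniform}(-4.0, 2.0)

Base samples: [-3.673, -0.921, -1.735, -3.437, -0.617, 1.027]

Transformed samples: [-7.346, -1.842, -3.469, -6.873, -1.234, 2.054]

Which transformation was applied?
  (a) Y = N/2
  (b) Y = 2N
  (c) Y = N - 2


Checking option (b) Y = 2N:
  N = -3.673 -> Y = -7.346 ✓
  N = -0.921 -> Y = -1.842 ✓
  N = -1.735 -> Y = -3.469 ✓
All samples match this transformation.

(b) 2N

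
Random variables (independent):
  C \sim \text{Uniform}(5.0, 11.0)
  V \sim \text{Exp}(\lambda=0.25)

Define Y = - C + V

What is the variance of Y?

For independent RVs: Var(aX + bY) = a²Var(X) + b²Var(Y)
Var(C) = 3
Var(V) = 16
Var(Y) = (-1)²*3 + 1²*16
= 1*3 + 1*16 = 19

19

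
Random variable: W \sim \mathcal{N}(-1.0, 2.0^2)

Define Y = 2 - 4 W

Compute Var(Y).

For Y = aW + b: Var(Y) = a² * Var(W)
Var(W) = 2.0^2 = 4
Var(Y) = (-4)² * 4 = 16 * 4 = 64

64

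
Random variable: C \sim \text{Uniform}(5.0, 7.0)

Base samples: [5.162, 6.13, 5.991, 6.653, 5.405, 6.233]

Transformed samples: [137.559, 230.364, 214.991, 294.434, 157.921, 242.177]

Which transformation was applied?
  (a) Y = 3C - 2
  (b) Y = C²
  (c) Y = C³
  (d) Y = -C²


Checking option (c) Y = C³:
  C = 5.162 -> Y = 137.559 ✓
  C = 6.13 -> Y = 230.364 ✓
  C = 5.991 -> Y = 214.991 ✓
All samples match this transformation.

(c) C³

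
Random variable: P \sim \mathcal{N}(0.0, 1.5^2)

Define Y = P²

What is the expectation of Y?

Using E[X²] = Var(X) + (E[X])²:
E[P] = 0
Var(P) = 1.5^2 = 2.25
E[P²] = 2.25 + 0² = 2.25 + 0 = 2.25

2.25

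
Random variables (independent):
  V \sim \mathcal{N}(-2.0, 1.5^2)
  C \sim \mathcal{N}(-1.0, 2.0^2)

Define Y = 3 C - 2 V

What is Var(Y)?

For independent RVs: Var(aX + bY) = a²Var(X) + b²Var(Y)
Var(V) = 2.25
Var(C) = 4
Var(Y) = (-2)²*2.25 + 3²*4
= 4*2.25 + 9*4 = 45

45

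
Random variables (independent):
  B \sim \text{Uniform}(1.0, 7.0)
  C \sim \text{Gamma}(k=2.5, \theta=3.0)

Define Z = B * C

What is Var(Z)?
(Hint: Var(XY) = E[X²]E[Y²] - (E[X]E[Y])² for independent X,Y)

Var(XY) = E[X²]E[Y²] - (E[X]E[Y])²
E[B] = 4, Var(B) = 3
E[C] = 7.5, Var(C) = 22.5
E[B²] = 3 + 4² = 19
E[C²] = 22.5 + 7.5² = 78.75
Var(Z) = 19*78.75 - (4*7.5)²
= 1496.25 - 900 = 596.25

596.25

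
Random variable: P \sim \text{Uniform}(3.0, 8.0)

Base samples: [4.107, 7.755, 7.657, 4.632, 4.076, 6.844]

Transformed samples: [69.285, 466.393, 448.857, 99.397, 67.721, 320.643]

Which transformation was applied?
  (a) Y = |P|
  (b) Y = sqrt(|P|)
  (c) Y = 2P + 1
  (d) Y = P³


Checking option (d) Y = P³:
  P = 4.107 -> Y = 69.285 ✓
  P = 7.755 -> Y = 466.393 ✓
  P = 7.657 -> Y = 448.857 ✓
All samples match this transformation.

(d) P³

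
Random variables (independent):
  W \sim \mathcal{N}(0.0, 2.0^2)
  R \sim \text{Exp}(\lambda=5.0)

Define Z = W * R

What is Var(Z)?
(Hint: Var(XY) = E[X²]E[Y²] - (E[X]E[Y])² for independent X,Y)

Var(XY) = E[X²]E[Y²] - (E[X]E[Y])²
E[W] = 0, Var(W) = 4
E[R] = 0.2, Var(R) = 0.04
E[W²] = 4 + 0² = 4
E[R²] = 0.04 + 0.2² = 0.08
Var(Z) = 4*0.08 - (0*0.2)²
= 0.32 - 0 = 0.32

0.32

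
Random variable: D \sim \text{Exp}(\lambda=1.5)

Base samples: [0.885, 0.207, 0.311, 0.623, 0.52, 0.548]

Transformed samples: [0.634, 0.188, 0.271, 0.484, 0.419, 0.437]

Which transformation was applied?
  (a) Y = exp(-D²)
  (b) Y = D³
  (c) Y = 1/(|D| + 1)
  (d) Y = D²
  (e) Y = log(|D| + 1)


Checking option (e) Y = log(|D| + 1):
  D = 0.885 -> Y = 0.634 ✓
  D = 0.207 -> Y = 0.188 ✓
  D = 0.311 -> Y = 0.271 ✓
All samples match this transformation.

(e) log(|D| + 1)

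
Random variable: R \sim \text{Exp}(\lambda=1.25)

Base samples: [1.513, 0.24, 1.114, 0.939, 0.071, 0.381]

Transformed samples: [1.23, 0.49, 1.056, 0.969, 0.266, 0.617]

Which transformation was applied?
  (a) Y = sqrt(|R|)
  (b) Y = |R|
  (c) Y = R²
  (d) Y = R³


Checking option (a) Y = sqrt(|R|):
  R = 1.513 -> Y = 1.23 ✓
  R = 0.24 -> Y = 0.49 ✓
  R = 1.114 -> Y = 1.056 ✓
All samples match this transformation.

(a) sqrt(|R|)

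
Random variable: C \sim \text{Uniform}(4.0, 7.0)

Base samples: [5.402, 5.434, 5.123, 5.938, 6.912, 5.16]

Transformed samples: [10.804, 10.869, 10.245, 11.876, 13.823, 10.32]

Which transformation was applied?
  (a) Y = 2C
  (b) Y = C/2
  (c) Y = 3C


Checking option (a) Y = 2C:
  C = 5.402 -> Y = 10.804 ✓
  C = 5.434 -> Y = 10.869 ✓
  C = 5.123 -> Y = 10.245 ✓
All samples match this transformation.

(a) 2C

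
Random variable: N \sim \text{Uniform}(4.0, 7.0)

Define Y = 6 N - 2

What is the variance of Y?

For Y = aN + b: Var(Y) = a² * Var(N)
Var(N) = (7 - 4)^2/12 = 0.75
Var(Y) = 6² * 0.75 = 36 * 0.75 = 27

27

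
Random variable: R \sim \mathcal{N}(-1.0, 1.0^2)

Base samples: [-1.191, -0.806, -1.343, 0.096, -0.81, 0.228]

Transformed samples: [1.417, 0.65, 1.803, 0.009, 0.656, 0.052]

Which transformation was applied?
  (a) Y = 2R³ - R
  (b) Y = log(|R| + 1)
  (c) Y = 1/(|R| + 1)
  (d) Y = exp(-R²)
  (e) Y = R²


Checking option (e) Y = R²:
  R = -1.191 -> Y = 1.417 ✓
  R = -0.806 -> Y = 0.65 ✓
  R = -1.343 -> Y = 1.803 ✓
All samples match this transformation.

(e) R²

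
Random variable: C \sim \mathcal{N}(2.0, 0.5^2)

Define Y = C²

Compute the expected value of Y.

E[C²] = Var(C) + (E[C])² = 0.25 + 4 = 4.25

4.25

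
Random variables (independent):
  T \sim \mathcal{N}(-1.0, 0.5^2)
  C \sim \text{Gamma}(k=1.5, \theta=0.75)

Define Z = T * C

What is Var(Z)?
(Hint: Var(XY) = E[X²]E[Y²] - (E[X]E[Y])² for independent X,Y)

Var(XY) = E[X²]E[Y²] - (E[X]E[Y])²
E[T] = -1, Var(T) = 0.25
E[C] = 1.125, Var(C) = 0.84375
E[T²] = 0.25 + (-1)² = 1.25
E[C²] = 0.84375 + 1.125² = 2.109375
Var(Z) = 1.25*2.109375 - (-1*1.125)²
= 2.6367188 - 1.265625 = 1.3710938

1.3710938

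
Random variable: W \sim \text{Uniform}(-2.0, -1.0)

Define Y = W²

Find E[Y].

E[W²] = Var(W) + (E[W])² = 0.083333333 + 2.25 = 2.3333333

2.3333333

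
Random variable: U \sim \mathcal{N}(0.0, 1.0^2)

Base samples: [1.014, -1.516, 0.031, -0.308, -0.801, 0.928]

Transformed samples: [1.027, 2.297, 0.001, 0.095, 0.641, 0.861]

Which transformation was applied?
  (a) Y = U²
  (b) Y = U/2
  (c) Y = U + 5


Checking option (a) Y = U²:
  U = 1.014 -> Y = 1.027 ✓
  U = -1.516 -> Y = 2.297 ✓
  U = 0.031 -> Y = 0.001 ✓
All samples match this transformation.

(a) U²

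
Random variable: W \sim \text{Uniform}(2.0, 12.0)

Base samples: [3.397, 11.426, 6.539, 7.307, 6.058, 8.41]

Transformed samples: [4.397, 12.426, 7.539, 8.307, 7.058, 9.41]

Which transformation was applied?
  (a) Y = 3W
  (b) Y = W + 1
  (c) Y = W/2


Checking option (b) Y = W + 1:
  W = 3.397 -> Y = 4.397 ✓
  W = 11.426 -> Y = 12.426 ✓
  W = 6.539 -> Y = 7.539 ✓
All samples match this transformation.

(b) W + 1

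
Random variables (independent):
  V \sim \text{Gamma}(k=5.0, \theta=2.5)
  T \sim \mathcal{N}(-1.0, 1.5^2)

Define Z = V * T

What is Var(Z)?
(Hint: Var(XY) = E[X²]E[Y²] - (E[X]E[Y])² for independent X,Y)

Var(XY) = E[X²]E[Y²] - (E[X]E[Y])²
E[V] = 12.5, Var(V) = 31.25
E[T] = -1, Var(T) = 2.25
E[V²] = 31.25 + 12.5² = 187.5
E[T²] = 2.25 + (-1)² = 3.25
Var(Z) = 187.5*3.25 - (12.5*(-1))²
= 609.375 - 156.25 = 453.125

453.125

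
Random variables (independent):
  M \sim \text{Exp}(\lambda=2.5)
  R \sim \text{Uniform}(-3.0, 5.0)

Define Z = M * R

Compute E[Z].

For independent RVs: E[XY] = E[X]*E[Y]
E[M] = 0.4
E[R] = 1
E[Z] = 0.4 * 1 = 0.4

0.4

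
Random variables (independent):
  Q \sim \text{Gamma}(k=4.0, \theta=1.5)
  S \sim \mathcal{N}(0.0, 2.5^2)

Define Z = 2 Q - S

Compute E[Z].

E[Z] = 2*E[Q] - 1*E[S]
E[Q] = 6
E[S] = 0
E[Z] = 2*6 - 1*0 = 12

12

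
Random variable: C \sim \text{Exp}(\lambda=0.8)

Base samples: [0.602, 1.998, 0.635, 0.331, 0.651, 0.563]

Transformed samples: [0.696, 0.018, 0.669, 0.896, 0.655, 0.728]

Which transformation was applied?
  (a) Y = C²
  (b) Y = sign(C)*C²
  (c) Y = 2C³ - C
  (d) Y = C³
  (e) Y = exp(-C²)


Checking option (e) Y = exp(-C²):
  C = 0.602 -> Y = 0.696 ✓
  C = 1.998 -> Y = 0.018 ✓
  C = 0.635 -> Y = 0.669 ✓
All samples match this transformation.

(e) exp(-C²)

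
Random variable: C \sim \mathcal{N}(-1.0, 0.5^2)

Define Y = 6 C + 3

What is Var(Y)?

For Y = aC + b: Var(Y) = a² * Var(C)
Var(C) = 0.5^2 = 0.25
Var(Y) = 6² * 0.25 = 36 * 0.25 = 9

9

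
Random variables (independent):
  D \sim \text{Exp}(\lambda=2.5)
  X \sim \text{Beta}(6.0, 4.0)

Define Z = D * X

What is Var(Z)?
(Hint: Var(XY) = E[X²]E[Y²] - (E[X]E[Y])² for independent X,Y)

Var(XY) = E[X²]E[Y²] - (E[X]E[Y])²
E[D] = 0.4, Var(D) = 0.16
E[X] = 0.6, Var(X) = 0.021818182
E[D²] = 0.16 + 0.4² = 0.32
E[X²] = 0.021818182 + 0.6² = 0.38181818
Var(Z) = 0.32*0.38181818 - (0.4*0.6)²
= 0.12218182 - 0.0576 = 0.064581818

0.064581818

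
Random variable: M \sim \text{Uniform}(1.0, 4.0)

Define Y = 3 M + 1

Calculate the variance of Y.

For Y = aM + b: Var(Y) = a² * Var(M)
Var(M) = (4 - 1)^2/12 = 0.75
Var(Y) = 3² * 0.75 = 9 * 0.75 = 6.75

6.75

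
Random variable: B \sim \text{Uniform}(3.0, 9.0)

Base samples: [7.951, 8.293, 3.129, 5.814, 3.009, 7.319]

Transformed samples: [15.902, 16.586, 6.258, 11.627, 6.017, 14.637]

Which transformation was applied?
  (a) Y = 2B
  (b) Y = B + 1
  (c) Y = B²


Checking option (a) Y = 2B:
  B = 7.951 -> Y = 15.902 ✓
  B = 8.293 -> Y = 16.586 ✓
  B = 3.129 -> Y = 6.258 ✓
All samples match this transformation.

(a) 2B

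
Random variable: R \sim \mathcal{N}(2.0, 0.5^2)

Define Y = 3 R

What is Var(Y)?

For Y = aR + b: Var(Y) = a² * Var(R)
Var(R) = 0.5^2 = 0.25
Var(Y) = 3² * 0.25 = 9 * 0.25 = 2.25

2.25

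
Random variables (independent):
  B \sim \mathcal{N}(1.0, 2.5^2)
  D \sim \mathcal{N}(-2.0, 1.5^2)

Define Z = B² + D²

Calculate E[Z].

E[Z] = E[B²] + E[D²]
E[B²] = Var(B) + E[B]² = 6.25 + 1 = 7.25
E[D²] = Var(D) + E[D]² = 2.25 + 4 = 6.25
E[Z] = 7.25 + 6.25 = 13.5

13.5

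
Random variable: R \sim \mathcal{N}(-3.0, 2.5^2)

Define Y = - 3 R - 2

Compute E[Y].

For Y = -3R - 2:
E[Y] = -3 * E[R] - 2
E[R] = -3.0 = -3
E[Y] = -3 * (-3) - 2 = 7

7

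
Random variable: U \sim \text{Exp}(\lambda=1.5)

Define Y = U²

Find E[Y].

E[U²] = Var(U) + (E[U])² = 0.44444444 + 0.44444444 = 0.88888889

0.88888889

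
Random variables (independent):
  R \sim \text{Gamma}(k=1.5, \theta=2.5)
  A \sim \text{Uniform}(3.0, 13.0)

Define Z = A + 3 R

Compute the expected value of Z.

E[Z] = 3*E[R] + 1*E[A]
E[R] = 3.75
E[A] = 8
E[Z] = 3*3.75 + 1*8 = 19.25

19.25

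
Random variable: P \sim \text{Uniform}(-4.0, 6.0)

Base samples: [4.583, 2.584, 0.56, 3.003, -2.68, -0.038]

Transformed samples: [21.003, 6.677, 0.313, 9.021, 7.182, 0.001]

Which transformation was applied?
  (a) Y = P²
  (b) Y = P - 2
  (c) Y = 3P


Checking option (a) Y = P²:
  P = 4.583 -> Y = 21.003 ✓
  P = 2.584 -> Y = 6.677 ✓
  P = 0.56 -> Y = 0.313 ✓
All samples match this transformation.

(a) P²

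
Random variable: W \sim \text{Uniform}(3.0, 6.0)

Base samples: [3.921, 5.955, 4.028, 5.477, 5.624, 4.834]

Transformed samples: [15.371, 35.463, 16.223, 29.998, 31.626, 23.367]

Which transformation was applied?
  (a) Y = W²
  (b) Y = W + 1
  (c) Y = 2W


Checking option (a) Y = W²:
  W = 3.921 -> Y = 15.371 ✓
  W = 5.955 -> Y = 35.463 ✓
  W = 4.028 -> Y = 16.223 ✓
All samples match this transformation.

(a) W²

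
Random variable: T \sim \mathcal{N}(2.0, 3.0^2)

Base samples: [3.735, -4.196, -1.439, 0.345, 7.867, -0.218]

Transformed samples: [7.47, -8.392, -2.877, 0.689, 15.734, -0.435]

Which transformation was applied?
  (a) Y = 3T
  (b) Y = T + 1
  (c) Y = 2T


Checking option (c) Y = 2T:
  T = 3.735 -> Y = 7.47 ✓
  T = -4.196 -> Y = -8.392 ✓
  T = -1.439 -> Y = -2.877 ✓
All samples match this transformation.

(c) 2T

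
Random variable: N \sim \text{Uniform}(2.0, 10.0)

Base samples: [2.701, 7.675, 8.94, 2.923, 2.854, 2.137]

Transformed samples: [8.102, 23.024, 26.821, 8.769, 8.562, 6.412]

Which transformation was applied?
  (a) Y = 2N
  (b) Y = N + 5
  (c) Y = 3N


Checking option (c) Y = 3N:
  N = 2.701 -> Y = 8.102 ✓
  N = 7.675 -> Y = 23.024 ✓
  N = 8.94 -> Y = 26.821 ✓
All samples match this transformation.

(c) 3N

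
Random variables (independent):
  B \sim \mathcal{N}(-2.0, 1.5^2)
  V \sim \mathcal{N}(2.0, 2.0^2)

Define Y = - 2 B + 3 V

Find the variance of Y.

For independent RVs: Var(aX + bY) = a²Var(X) + b²Var(Y)
Var(B) = 2.25
Var(V) = 4
Var(Y) = (-2)²*2.25 + 3²*4
= 4*2.25 + 9*4 = 45

45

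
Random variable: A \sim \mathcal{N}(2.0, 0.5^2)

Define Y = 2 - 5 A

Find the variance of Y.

For Y = aA + b: Var(Y) = a² * Var(A)
Var(A) = 0.5^2 = 0.25
Var(Y) = (-5)² * 0.25 = 25 * 0.25 = 6.25

6.25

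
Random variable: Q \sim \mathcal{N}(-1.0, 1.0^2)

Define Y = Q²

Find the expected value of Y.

Using E[X²] = Var(X) + (E[X])²:
E[Q] = -1
Var(Q) = 1.0^2 = 1
E[Q²] = 1 + (-1)² = 1 + 1 = 2

2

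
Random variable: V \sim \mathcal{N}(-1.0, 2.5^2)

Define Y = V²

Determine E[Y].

Using E[X²] = Var(X) + (E[X])²:
E[V] = -1
Var(V) = 2.5^2 = 6.25
E[V²] = 6.25 + (-1)² = 6.25 + 1 = 7.25

7.25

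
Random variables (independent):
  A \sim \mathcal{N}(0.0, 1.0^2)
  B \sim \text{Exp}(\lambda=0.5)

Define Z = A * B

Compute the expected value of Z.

For independent RVs: E[XY] = E[X]*E[Y]
E[A] = 0
E[B] = 2
E[Z] = 0 * 2 = 0

0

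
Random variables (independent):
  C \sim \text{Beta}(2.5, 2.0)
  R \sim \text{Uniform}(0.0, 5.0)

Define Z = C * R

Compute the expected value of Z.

For independent RVs: E[XY] = E[X]*E[Y]
E[C] = 0.55555556
E[R] = 2.5
E[Z] = 0.55555556 * 2.5 = 1.3888889

1.3888889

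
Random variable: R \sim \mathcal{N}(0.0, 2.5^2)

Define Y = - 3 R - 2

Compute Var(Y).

For Y = aR + b: Var(Y) = a² * Var(R)
Var(R) = 2.5^2 = 6.25
Var(Y) = (-3)² * 6.25 = 9 * 6.25 = 56.25

56.25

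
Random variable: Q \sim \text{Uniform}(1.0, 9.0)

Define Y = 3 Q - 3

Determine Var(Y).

For Y = aQ + b: Var(Y) = a² * Var(Q)
Var(Q) = (9 - 1)^2/12 = 5.3333333
Var(Y) = 3² * 5.3333333 = 9 * 5.3333333 = 48

48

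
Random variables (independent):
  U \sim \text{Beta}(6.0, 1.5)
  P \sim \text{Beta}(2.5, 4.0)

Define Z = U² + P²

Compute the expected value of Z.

E[Z] = E[U²] + E[P²]
E[U²] = Var(U) + E[U]² = 0.018823529 + 0.64 = 0.65882353
E[P²] = Var(P) + E[P]² = 0.031558185 + 0.14792899 = 0.17948718
E[Z] = 0.65882353 + 0.17948718 = 0.83831071

0.83831071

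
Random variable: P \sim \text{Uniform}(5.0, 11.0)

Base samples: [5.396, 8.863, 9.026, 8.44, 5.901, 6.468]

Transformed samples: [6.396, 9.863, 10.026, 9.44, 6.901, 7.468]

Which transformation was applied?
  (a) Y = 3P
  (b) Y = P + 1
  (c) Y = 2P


Checking option (b) Y = P + 1:
  P = 5.396 -> Y = 6.396 ✓
  P = 8.863 -> Y = 9.863 ✓
  P = 9.026 -> Y = 10.026 ✓
All samples match this transformation.

(b) P + 1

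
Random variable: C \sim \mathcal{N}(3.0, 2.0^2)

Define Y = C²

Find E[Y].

E[C²] = Var(C) + (E[C])² = 4 + 9 = 13

13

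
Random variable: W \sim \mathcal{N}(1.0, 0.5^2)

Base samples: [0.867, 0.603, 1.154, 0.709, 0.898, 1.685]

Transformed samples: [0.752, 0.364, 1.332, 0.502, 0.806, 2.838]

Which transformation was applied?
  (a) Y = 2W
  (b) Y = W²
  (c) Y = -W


Checking option (b) Y = W²:
  W = 0.867 -> Y = 0.752 ✓
  W = 0.603 -> Y = 0.364 ✓
  W = 1.154 -> Y = 1.332 ✓
All samples match this transformation.

(b) W²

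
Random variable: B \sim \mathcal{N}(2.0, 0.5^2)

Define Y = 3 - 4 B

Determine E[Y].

For Y = -4B + 3:
E[Y] = -4 * E[B] + 3
E[B] = 2.0 = 2
E[Y] = -4 * 2 + 3 = -5

-5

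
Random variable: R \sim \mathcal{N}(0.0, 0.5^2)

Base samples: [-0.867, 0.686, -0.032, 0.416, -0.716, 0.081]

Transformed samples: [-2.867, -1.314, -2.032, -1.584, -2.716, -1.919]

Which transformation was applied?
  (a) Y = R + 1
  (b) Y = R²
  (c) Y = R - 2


Checking option (c) Y = R - 2:
  R = -0.867 -> Y = -2.867 ✓
  R = 0.686 -> Y = -1.314 ✓
  R = -0.032 -> Y = -2.032 ✓
All samples match this transformation.

(c) R - 2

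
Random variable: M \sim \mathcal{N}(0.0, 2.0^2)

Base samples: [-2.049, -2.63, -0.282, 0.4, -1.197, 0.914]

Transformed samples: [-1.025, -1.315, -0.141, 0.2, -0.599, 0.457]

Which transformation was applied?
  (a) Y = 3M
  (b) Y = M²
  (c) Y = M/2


Checking option (c) Y = M/2:
  M = -2.049 -> Y = -1.025 ✓
  M = -2.63 -> Y = -1.315 ✓
  M = -0.282 -> Y = -0.141 ✓
All samples match this transformation.

(c) M/2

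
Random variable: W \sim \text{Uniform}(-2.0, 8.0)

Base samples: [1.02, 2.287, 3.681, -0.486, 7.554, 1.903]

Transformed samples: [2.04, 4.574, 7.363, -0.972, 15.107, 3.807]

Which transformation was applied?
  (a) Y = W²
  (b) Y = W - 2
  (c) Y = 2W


Checking option (c) Y = 2W:
  W = 1.02 -> Y = 2.04 ✓
  W = 2.287 -> Y = 4.574 ✓
  W = 3.681 -> Y = 7.363 ✓
All samples match this transformation.

(c) 2W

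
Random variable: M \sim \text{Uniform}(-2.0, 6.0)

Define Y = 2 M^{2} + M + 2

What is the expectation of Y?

E[Y] = 2*E[M²] + 1*E[M] + 2
E[M] = 2
E[M²] = Var(M) + (E[M])² = 5.3333333 + 4 = 9.3333333
E[Y] = 2*9.3333333 + 1*2 + 2 = 22.666667

22.666667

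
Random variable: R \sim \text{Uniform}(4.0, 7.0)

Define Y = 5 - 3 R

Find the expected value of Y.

For Y = -3R + 5:
E[Y] = -3 * E[R] + 5
E[R] = (4 + 7)/2 = 5.5
E[Y] = -3 * 5.5 + 5 = -11.5

-11.5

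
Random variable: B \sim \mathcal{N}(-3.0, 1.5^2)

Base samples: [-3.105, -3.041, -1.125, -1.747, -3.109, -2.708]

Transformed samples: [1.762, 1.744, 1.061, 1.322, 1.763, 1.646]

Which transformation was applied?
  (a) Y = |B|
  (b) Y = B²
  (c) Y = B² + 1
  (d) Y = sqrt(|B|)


Checking option (d) Y = sqrt(|B|):
  B = -3.105 -> Y = 1.762 ✓
  B = -3.041 -> Y = 1.744 ✓
  B = -1.125 -> Y = 1.061 ✓
All samples match this transformation.

(d) sqrt(|B|)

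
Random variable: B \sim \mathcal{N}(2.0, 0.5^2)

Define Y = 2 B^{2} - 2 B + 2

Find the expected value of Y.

E[Y] = 2*E[B²] - 2*E[B] + 2
E[B] = 2
E[B²] = Var(B) + (E[B])² = 0.25 + 4 = 4.25
E[Y] = 2*4.25 - 2*2 + 2 = 6.5

6.5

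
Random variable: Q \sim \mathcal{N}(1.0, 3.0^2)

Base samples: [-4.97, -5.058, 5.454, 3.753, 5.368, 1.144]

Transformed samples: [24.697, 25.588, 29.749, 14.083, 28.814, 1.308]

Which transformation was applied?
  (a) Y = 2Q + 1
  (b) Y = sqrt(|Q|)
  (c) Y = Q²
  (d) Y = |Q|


Checking option (c) Y = Q²:
  Q = -4.97 -> Y = 24.697 ✓
  Q = -5.058 -> Y = 25.588 ✓
  Q = 5.454 -> Y = 29.749 ✓
All samples match this transformation.

(c) Q²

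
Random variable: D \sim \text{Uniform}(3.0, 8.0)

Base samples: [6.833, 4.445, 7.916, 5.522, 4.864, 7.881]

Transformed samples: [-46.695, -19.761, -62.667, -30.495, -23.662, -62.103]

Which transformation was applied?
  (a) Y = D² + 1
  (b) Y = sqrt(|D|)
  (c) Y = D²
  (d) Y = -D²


Checking option (d) Y = -D²:
  D = 6.833 -> Y = -46.695 ✓
  D = 4.445 -> Y = -19.761 ✓
  D = 7.916 -> Y = -62.667 ✓
All samples match this transformation.

(d) -D²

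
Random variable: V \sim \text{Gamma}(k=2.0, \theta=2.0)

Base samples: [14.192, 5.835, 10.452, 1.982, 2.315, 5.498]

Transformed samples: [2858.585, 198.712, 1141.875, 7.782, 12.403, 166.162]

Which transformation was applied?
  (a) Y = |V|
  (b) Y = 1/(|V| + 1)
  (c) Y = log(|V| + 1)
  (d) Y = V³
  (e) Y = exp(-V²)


Checking option (d) Y = V³:
  V = 14.192 -> Y = 2858.585 ✓
  V = 5.835 -> Y = 198.712 ✓
  V = 10.452 -> Y = 1141.875 ✓
All samples match this transformation.

(d) V³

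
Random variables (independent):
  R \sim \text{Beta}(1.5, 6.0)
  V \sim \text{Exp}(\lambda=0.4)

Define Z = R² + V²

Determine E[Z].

E[Z] = E[R²] + E[V²]
E[R²] = Var(R) + E[R]² = 0.018823529 + 0.04 = 0.058823529
E[V²] = Var(V) + E[V]² = 6.25 + 6.25 = 12.5
E[Z] = 0.058823529 + 12.5 = 12.558824

12.558824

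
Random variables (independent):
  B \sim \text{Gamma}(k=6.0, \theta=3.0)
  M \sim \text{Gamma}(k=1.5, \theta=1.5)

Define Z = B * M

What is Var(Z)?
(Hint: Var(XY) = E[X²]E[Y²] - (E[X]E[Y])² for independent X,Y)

Var(XY) = E[X²]E[Y²] - (E[X]E[Y])²
E[B] = 18, Var(B) = 54
E[M] = 2.25, Var(M) = 3.375
E[B²] = 54 + 18² = 378
E[M²] = 3.375 + 2.25² = 8.4375
Var(Z) = 378*8.4375 - (18*2.25)²
= 3189.375 - 1640.25 = 1549.125

1549.125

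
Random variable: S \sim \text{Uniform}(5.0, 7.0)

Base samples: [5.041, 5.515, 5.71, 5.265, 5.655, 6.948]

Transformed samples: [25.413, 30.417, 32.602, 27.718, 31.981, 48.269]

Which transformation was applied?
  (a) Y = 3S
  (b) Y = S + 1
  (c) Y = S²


Checking option (c) Y = S²:
  S = 5.041 -> Y = 25.413 ✓
  S = 5.515 -> Y = 30.417 ✓
  S = 5.71 -> Y = 32.602 ✓
All samples match this transformation.

(c) S²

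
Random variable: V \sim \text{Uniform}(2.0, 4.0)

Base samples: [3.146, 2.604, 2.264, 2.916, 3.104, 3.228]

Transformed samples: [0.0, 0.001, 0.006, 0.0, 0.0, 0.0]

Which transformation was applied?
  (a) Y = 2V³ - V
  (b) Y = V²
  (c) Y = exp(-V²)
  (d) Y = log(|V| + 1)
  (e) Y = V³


Checking option (c) Y = exp(-V²):
  V = 3.146 -> Y = 0.0 ✓
  V = 2.604 -> Y = 0.001 ✓
  V = 2.264 -> Y = 0.006 ✓
All samples match this transformation.

(c) exp(-V²)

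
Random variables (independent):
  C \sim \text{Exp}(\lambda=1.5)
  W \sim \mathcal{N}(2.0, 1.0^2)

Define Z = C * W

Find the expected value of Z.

For independent RVs: E[XY] = E[X]*E[Y]
E[C] = 0.66666667
E[W] = 2
E[Z] = 0.66666667 * 2 = 1.3333333

1.3333333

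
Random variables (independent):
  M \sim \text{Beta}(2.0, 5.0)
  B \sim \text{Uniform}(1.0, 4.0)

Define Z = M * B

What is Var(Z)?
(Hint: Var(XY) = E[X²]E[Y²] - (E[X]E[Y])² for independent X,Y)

Var(XY) = E[X²]E[Y²] - (E[X]E[Y])²
E[M] = 0.28571429, Var(M) = 0.025510204
E[B] = 2.5, Var(B) = 0.75
E[M²] = 0.025510204 + 0.28571429² = 0.10714286
E[B²] = 0.75 + 2.5² = 7
Var(Z) = 0.10714286*7 - (0.28571429*2.5)²
= 0.75 - 0.51020408 = 0.23979592

0.23979592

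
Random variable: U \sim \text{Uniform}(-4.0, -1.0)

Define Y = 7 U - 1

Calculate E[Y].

For Y = 7U - 1:
E[Y] = 7 * E[U] - 1
E[U] = (-4 - 1)/2 = -2.5
E[Y] = 7 * (-2.5) - 1 = -18.5

-18.5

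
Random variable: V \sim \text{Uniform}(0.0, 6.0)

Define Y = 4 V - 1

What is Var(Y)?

For Y = aV + b: Var(Y) = a² * Var(V)
Var(V) = (6 - 0)^2/12 = 3
Var(Y) = 4² * 3 = 16 * 3 = 48

48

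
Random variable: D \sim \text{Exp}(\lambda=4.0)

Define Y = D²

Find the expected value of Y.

E[D²] = Var(D) + (E[D])² = 0.0625 + 0.0625 = 0.125

0.125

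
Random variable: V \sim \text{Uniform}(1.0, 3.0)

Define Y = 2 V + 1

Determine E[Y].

For Y = 2V + 1:
E[Y] = 2 * E[V] + 1
E[V] = (1 + 3)/2 = 2
E[Y] = 2 * 2 + 1 = 5

5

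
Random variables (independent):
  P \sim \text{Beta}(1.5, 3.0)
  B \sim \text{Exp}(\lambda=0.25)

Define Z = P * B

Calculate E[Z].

For independent RVs: E[XY] = E[X]*E[Y]
E[P] = 0.33333333
E[B] = 4
E[Z] = 0.33333333 * 4 = 1.3333333

1.3333333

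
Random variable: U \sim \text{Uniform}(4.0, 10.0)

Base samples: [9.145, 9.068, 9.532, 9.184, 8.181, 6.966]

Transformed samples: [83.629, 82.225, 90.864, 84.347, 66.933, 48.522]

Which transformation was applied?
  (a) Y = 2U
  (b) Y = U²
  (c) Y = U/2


Checking option (b) Y = U²:
  U = 9.145 -> Y = 83.629 ✓
  U = 9.068 -> Y = 82.225 ✓
  U = 9.532 -> Y = 90.864 ✓
All samples match this transformation.

(b) U²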